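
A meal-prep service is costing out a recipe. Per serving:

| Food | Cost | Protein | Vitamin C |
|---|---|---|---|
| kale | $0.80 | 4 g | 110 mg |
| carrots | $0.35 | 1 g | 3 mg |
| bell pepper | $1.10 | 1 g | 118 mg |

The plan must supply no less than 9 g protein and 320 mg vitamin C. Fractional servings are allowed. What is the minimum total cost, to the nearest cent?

A basic optimal solution has at most two foods positive. Try each food alone and each pair with both targets met exactly.
kale only: max(9/4, 320/110) = 2.909 servings → $2.33.
carrots only: max(9/1, 320/3) = 106.7 servings → $37.33.
bell pepper only: max(9/1, 320/118) = 9 servings → $9.90.
kale + carrots: intersection lies outside the first quadrant.
kale + bell pepper with both tight: 2.05 servings and 0.8011 servings → $2.52.
carrots + bell pepper with both tight: 6.452 servings and 2.548 servings → $5.06.
Cheapest feasible corner: $2.33.

$2.33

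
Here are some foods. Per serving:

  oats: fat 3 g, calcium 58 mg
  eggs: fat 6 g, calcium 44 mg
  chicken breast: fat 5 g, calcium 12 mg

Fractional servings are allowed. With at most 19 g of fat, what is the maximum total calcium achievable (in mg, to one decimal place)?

367.3 mg

Calcium per g fat: oats 19.33, eggs 7.333, chicken breast 2.4.
With no serving limits, spend the whole fat allowance on oats: 19 g / 3 g × 58 mg = 367.3 mg.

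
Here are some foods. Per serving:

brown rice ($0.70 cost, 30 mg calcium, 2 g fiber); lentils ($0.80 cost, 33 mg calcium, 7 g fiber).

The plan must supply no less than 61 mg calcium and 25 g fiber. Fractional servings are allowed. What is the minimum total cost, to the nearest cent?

Two binding constraints pin down two serving amounts, so the optimal mix uses at most two foods. The candidates are each food alone (scaled to the tighter of calcium/fiber) and each pair with both constraints tight.
brown rice only: max(61/30, 25/2) = 12.5 servings → $8.75.
lentils only: max(61/33, 25/7) = 3.571 servings → $2.86.
brown rice + lentils: intersection lies outside the first quadrant.
Cheapest feasible corner: $2.86.

$2.86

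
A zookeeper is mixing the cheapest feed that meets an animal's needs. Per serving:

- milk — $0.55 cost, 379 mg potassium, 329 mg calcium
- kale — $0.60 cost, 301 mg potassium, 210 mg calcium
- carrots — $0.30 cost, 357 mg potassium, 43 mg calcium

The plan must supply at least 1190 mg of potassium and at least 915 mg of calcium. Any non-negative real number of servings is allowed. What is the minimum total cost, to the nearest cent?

Minimising a linear cost over {potassium ≥ 1190, calcium ≥ 915, servings ≥ 0} — the optimum is at a vertex, using one or two foods.
milk only: max(1190/379, 915/329) = 3.14 servings → $1.73.
kale only: max(1190/301, 915/210) = 4.357 servings → $2.61.
carrots only: max(1190/357, 915/43) = 21.28 servings → $6.38.
milk + kale with both tight: 1.313 servings and 2.301 servings → $2.10.
milk + carrots with both tight: 2.723 servings and 0.4421 servings → $1.63.
kale + carrots with both targets exact would need a negative amount; discard.
The minimum over all feasible corners is $1.63.

$1.63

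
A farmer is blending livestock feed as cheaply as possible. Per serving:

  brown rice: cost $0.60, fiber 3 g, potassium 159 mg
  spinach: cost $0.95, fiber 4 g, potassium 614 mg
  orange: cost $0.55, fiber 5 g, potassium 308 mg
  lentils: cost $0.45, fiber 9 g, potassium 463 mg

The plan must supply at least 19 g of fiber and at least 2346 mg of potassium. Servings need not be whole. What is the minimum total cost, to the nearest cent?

With two linear requirements the optimum uses one or two foods; enumerate the corners.
brown rice only: max(19/3, 2346/159) = 14.75 servings → $8.85.
spinach only: max(19/4, 2346/614) = 4.75 servings → $4.51.
orange only: max(19/5, 2346/308) = 7.617 servings → $4.19.
lentils only: max(19/9, 2346/463) = 5.067 servings → $2.28.
brown rice + spinach with both tight: 1.892 servings and 3.331 servings → $4.30.
brown rice + orange: the both-tight solution has a negative serving — not a feasible corner.
brown rice + lentils: intersection lies outside the first quadrant.
spinach + orange with both tight: 3.198 servings and 1.242 servings → $3.72.
spinach + lentils with both tight: 3.352 servings and 0.6211 servings → $3.46.
orange + lentils: intersection lies outside the first quadrant.
The minimum over all feasible corners is $2.28.

$2.28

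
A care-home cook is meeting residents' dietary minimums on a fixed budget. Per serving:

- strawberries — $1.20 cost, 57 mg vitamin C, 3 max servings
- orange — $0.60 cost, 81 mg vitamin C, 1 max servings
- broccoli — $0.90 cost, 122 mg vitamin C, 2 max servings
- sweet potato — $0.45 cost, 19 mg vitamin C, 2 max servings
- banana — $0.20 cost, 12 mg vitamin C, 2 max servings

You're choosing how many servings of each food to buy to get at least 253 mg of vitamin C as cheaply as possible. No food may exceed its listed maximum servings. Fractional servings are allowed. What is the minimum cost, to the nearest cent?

Cost per mg of vitamin C: broccoli $0.0074, orange $0.0074, banana $0.0167, strawberries $0.0211, sweet potato $0.0237.
Take 2 servings of broccoli: +244.0 mg vitamin C for $1.80 (total $1.80, still need 9.0 mg).
Take 0.1111 servings of orange: +9.0 mg vitamin C for $0.07 (total $1.87, still need 0.0 mg).
Greedy by cheapest-per-mg is optimal for a single linear constraint, so the minimum cost is $1.87.

$1.87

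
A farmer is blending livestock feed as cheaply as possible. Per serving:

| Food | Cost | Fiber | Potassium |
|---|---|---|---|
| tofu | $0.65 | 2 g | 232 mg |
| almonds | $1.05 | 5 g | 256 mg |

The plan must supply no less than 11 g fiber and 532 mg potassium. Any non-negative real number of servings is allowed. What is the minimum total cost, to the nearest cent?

$2.31

At the optimum either one food covers both requirements or two foods hit both targets exactly; no other combination can be cheaper.
tofu only: max(11/2, 532/232) = 5.5 servings → $3.58.
almonds only: max(11/5, 532/256) = 2.2 servings → $2.31.
tofu + almonds: intersection lies outside the first quadrant.
Cheapest feasible corner: $2.31.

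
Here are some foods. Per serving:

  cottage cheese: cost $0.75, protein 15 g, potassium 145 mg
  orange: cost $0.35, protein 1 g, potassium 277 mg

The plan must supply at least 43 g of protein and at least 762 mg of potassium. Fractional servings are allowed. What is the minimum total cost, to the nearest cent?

cottage cheese only: max(43/15, 762/145) = 5.255 servings → $3.94.
orange only: max(43/1, 762/277) = 43 servings → $15.05.
cottage cheese + orange with both tight: 2.78 servings and 1.296 servings → $2.54.
So the least-cost plan costs $2.54.

$2.54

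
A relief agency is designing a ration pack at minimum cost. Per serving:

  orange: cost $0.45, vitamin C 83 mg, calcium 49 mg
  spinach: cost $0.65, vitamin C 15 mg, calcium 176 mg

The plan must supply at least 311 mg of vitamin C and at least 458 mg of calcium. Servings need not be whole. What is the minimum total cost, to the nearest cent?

At the optimum either one food covers both requirements or two foods hit both targets exactly; no other combination can be cheaper.
orange only: max(311/83, 458/49) = 9.347 servings → $4.21.
spinach only: max(311/15, 458/176) = 20.73 servings → $13.48.
orange + spinach with both tight: 3.45 servings and 1.642 servings → $2.62.
So the least-cost plan costs $2.62.

$2.62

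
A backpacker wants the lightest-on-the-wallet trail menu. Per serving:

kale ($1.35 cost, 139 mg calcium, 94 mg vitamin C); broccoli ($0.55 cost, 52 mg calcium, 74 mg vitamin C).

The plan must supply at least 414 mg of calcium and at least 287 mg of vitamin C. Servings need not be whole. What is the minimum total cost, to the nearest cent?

Minimising a linear cost over {calcium ≥ 414, vitamin C ≥ 287, servings ≥ 0} — the optimum is at a vertex, using one or two foods.
kale only: max(414/139, 287/94) = 3.053 servings → $4.12.
broccoli only: max(414/52, 287/74) = 7.962 servings → $4.38.
kale + broccoli with both tight: 2.911 servings and 0.181 servings → $4.03.
So the least-cost plan costs $4.03.

$4.03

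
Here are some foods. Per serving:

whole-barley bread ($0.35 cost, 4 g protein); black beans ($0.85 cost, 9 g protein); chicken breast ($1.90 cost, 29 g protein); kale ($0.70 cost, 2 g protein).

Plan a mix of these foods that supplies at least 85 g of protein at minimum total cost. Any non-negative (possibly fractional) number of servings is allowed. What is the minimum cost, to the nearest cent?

$5.57

Cost per g of protein: chicken breast $0.0655, whole-barley bread $0.0875, black beans $0.0944, kale $0.3500.
With no serving limits, use only chicken breast: 85 g / 29 g = 2.931 servings × $1.90 = $5.57.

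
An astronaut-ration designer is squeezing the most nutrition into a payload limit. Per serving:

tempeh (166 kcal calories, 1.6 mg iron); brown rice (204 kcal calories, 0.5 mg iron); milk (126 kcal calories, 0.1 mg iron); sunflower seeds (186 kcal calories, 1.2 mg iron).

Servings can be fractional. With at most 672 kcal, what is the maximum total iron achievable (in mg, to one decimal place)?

6.5 mg

Iron per kcal: tempeh 0.009639, sunflower seeds 0.006452, brown rice 0.002451, milk 0.0007937.
With no serving limits, spend the whole calories allowance on tempeh: 672 kcal / 166 kcal × 1.6 mg = 6.5 mg.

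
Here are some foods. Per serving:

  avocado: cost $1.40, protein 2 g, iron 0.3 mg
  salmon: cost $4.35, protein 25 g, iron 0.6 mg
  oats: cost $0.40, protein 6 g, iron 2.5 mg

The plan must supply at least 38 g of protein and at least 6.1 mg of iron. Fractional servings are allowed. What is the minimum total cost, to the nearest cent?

With two linear requirements the optimum uses one or two foods; enumerate the corners.
avocado only: max(38/2, 6.1/0.3) = 20.33 servings → $28.47.
salmon only: max(38/25, 6.1/0.6) = 10.17 servings → $44.23.
oats only: max(38/6, 6.1/2.5) = 6.333 servings → $2.53.
avocado + salmon with both targets exact would need a negative amount; discard.
avocado + oats with both tight: 18.25 servings and 0.25 servings → $25.65.
salmon + oats with both tight: 0.9915 servings and 2.202 servings → $5.19.
Cheapest feasible corner: $2.53.

$2.53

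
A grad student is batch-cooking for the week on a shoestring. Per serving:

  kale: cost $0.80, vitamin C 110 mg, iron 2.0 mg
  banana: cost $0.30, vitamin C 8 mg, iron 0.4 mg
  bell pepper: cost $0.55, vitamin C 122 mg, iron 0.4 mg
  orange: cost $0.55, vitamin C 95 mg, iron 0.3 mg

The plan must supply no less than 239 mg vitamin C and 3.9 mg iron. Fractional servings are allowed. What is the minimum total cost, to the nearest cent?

For a min-cost LP with two ≥-constraints, a basic feasible solution has at most two positive variables.
kale only: max(239/110, 3.9/2.0) = 2.173 servings → $1.74.
banana only: max(239/8, 3.9/0.4) = 29.88 servings → $8.96.
bell pepper only: max(239/122, 3.9/0.4) = 9.75 servings → $5.36.
orange only: max(239/95, 3.9/0.3) = 13 servings → $7.15.
kale + banana with both targets exact would need a negative amount; discard.
kale + bell pepper with both tight: 1.901 servings and 0.245 servings → $1.66.
kale + orange with both tight: 1.903 servings and 0.3121 servings → $1.69.
banana + bell pepper with both tight: 8.338 servings and 1.412 servings → $3.28.
banana + orange with both tight: 8.393 servings and 1.809 servings → $3.51.
bell pepper + orange with both targets exact would need a negative amount; discard.
Cheapest feasible corner: $1.66.

$1.66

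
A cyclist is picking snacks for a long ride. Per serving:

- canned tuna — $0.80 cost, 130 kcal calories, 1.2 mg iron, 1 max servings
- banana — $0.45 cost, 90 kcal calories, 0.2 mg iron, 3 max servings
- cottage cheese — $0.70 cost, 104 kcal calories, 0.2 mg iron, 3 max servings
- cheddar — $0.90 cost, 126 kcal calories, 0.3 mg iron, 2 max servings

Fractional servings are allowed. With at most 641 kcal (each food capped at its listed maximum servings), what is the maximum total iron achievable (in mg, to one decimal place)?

2.4 mg

Iron per kcal: canned tuna 0.009231, cheddar 0.002381, banana 0.002222, cottage cheese 0.001923.
Take 1 serving of canned tuna: uses 130 kcal, +1.2 mg iron (running total 1.2 mg).
Take 2 servings of cheddar: uses 252 kcal, +0.6 mg iron (running total 1.8 mg).
Take 2.878 servings of banana: uses 259 kcal, +0.6 mg iron (running total 2.4 mg).
Greedy by best ratio exhausts the calories allowance optimally: 2.4 mg.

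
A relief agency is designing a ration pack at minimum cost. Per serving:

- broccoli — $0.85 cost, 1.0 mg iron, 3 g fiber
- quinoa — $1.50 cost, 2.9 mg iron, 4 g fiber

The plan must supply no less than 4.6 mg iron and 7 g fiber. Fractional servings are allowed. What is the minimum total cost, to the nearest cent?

$2.51

This is a tiny linear program; its minimum lies at a vertex of the feasible set. List the vertices and price them.
broccoli only: max(4.6/1.0, 7/3) = 4.6 servings → $3.91.
quinoa only: max(4.6/2.9, 7/4) = 1.75 servings → $2.62.
broccoli + quinoa with both tight: 0.4043 servings and 1.447 servings → $2.51.
Cheapest feasible corner: $2.51.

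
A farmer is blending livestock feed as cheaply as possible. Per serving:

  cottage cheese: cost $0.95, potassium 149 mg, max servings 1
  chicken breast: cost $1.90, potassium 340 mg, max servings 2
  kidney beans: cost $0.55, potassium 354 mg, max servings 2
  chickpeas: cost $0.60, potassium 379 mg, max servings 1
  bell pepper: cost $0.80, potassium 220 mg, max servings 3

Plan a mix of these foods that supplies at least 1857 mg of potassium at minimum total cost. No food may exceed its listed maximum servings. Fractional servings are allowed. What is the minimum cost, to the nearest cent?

Cost per mg of potassium: kidney beans $0.0016, chickpeas $0.0016, bell pepper $0.0036, chicken breast $0.0056, cottage cheese $0.0064.
Take 2 servings of kidney beans: +708.0 mg potassium for $1.10 (total $1.10, still need 1149.0 mg).
Take 1 serving of chickpeas: +379.0 mg potassium for $0.60 (total $1.70, still need 770.0 mg).
Take 3 servings of bell pepper: +660.0 mg potassium for $2.40 (total $4.10, still need 110.0 mg).
Take 0.3235 servings of chicken breast: +110.0 mg potassium for $0.61 (total $4.71, still need 0.0 mg).
Filling from the cheapest source first is optimal under one linear minimum: $4.71.

$4.71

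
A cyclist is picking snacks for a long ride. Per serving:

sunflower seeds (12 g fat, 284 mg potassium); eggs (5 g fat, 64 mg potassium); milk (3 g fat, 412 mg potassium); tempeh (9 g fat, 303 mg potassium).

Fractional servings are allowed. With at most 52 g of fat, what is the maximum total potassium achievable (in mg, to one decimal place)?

7141.3 mg

Potassium per g fat: milk 137.3, tempeh 33.67, sunflower seeds 23.67, eggs 12.8.
With no serving limits, spend the whole fat allowance on milk: 52 g / 3 g × 412 mg = 7141.3 mg.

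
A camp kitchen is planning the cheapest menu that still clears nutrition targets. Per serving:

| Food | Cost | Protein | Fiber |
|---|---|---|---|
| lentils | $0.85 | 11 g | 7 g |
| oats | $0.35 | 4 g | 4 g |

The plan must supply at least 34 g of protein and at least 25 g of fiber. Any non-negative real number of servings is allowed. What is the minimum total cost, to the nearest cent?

Check every corner: each single food scaled to meet both minima, and each pair solved so both constraints bind.
lentils only: max(34/11, 25/7) = 3.571 servings → $3.04.
oats only: max(34/4, 25/4) = 8.5 servings → $2.98.
lentils + oats with both tight: 2.25 servings and 2.312 servings → $2.72.
So the least-cost plan costs $2.72.

$2.72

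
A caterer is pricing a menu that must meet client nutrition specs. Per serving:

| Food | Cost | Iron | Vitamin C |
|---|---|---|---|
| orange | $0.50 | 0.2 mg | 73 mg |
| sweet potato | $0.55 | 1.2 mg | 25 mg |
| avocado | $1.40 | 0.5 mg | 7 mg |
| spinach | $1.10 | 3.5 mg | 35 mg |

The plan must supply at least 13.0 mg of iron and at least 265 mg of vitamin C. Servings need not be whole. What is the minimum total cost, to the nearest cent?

$4.92

With two linear requirements the optimum uses one or two foods; enumerate the corners.
orange only: max(13.0/0.2, 265/73) = 65 servings → $32.50.
sweet potato only: max(13.0/1.2, 265/25) = 10.83 servings → $5.96.
avocado only: max(13.0/0.5, 265/7) = 37.86 servings → $53.00.
spinach only: max(13.0/3.5, 265/35) = 7.571 servings → $8.33.
orange + sweet potato with both targets exact would need a negative amount; discard.
orange + avocado with both tight: 1.182 servings and 25.53 servings → $36.33.
orange + spinach with both tight: 1.901 servings and 3.606 servings → $4.92.
sweet potato + avocado with both tight: 10.12 servings and 1.707 servings → $7.96.
sweet potato + spinach with both tight: 10.38 servings and 0.1538 servings → $5.88.
avocado + spinach: intersection lies outside the first quadrant.
The minimum over all feasible corners is $4.92.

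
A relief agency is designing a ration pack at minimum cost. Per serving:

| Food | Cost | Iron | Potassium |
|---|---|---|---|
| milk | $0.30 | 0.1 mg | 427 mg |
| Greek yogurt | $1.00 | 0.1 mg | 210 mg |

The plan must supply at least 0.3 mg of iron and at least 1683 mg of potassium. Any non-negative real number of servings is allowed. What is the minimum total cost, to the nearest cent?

For a min-cost LP with two ≥-constraints, a basic feasible solution has at most two positive variables.
milk only: max(0.3/0.1, 1683/427) = 3.941 servings → $1.18.
Greek yogurt only: max(0.3/0.1, 1683/210) = 8.014 servings → $8.01.
milk + Greek yogurt: intersection lies outside the first quadrant.
Cheapest feasible corner: $1.18.

$1.18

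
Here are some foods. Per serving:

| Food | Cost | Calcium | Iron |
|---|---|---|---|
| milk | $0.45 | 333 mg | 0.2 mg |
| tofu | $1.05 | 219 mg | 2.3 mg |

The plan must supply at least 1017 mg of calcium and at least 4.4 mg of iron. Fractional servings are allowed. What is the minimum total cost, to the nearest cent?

$2.69

The cheapest plan sits at a corner of the feasible region — with two constraints it uses at most two foods.
milk only: max(1017/333, 4.4/0.2) = 22 servings → $9.90.
tofu only: max(1017/219, 4.4/2.3) = 4.644 servings → $4.88.
milk + tofu with both tight: 1.905 servings and 1.747 servings → $2.69.
The minimum over all feasible corners is $2.69.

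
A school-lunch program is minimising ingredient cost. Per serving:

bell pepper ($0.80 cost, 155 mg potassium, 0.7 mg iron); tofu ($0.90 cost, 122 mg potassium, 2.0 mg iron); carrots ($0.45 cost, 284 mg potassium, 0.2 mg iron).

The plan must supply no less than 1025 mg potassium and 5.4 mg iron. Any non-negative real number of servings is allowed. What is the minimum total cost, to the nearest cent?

A basic optimal solution has at most two foods positive. Try each food alone and each pair with both targets met exactly.
bell pepper only: max(1025/155, 5.4/0.7) = 7.714 servings → $6.17.
tofu only: max(1025/122, 5.4/2.0) = 8.402 servings → $7.56.
carrots only: max(1025/284, 5.4/0.2) = 27 servings → $12.15.
bell pepper + tofu with both tight: 6.194 servings and 0.5321 servings → $5.43.
bell pepper + carrots: intersection lies outside the first quadrant.
tofu + carrots with both tight: 2.444 servings and 2.559 servings → $3.35.
The minimum over all feasible corners is $3.35.

$3.35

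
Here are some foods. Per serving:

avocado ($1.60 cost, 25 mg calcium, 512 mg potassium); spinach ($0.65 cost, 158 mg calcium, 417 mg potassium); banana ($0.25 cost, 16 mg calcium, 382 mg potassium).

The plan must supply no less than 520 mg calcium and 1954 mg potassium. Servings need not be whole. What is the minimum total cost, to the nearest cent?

avocado only: max(520/25, 1954/512) = 20.8 servings → $33.28.
spinach only: max(520/158, 1954/417) = 4.686 servings → $3.05.
banana only: max(520/16, 1954/382) = 32.5 servings → $8.12.
avocado + spinach with both tight: 1.304 servings and 3.085 servings → $4.09.
avocado + banana: the both-tight solution has a negative serving — not a feasible corner.
spinach + banana with both tight: 3.118 servings and 1.712 servings → $2.45.
So the least-cost plan costs $2.45.

$2.45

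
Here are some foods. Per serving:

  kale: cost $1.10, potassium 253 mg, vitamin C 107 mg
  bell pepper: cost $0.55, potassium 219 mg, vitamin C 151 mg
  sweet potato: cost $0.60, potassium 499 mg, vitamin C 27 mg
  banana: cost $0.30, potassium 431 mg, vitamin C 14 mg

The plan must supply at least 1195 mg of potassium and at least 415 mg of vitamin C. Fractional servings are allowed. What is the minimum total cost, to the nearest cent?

With two linear requirements the optimum uses one or two foods; enumerate the corners.
kale only: max(1195/253, 415/107) = 4.723 servings → $5.20.
bell pepper only: max(1195/219, 415/151) = 5.457 servings → $3.00.
sweet potato only: max(1195/499, 415/27) = 15.37 servings → $9.22.
banana only: max(1195/431, 415/14) = 29.64 servings → $8.89.
kale + bell pepper: intersection lies outside the first quadrant.
kale + sweet potato with both tight: 3.755 servings and 0.4912 servings → $4.42.
kale + banana with both tight: 3.808 servings and 0.5372 servings → $4.35.
bell pepper + sweet potato with both tight: 2.518 servings and 1.29 servings → $2.16.
bell pepper + banana with both tight: 2.614 servings and 1.444 servings → $1.87.
sweet potato + banana: intersection lies outside the first quadrant.
So the least-cost plan costs $1.87.

$1.87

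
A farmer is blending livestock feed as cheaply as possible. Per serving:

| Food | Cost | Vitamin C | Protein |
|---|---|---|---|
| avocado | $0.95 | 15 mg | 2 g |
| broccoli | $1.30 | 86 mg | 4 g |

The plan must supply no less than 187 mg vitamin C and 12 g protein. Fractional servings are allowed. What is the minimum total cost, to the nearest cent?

Minimising a linear cost over {vitamin C ≥ 187, protein ≥ 12, servings ≥ 0} — the optimum is at a vertex, using one or two foods.
avocado only: max(187/15, 12/2) = 12.47 servings → $11.84.
broccoli only: max(187/86, 12/4) = 3 servings → $3.90.
avocado + broccoli with both tight: 2.536 servings and 1.732 servings → $4.66.
So the least-cost plan costs $3.90.

$3.90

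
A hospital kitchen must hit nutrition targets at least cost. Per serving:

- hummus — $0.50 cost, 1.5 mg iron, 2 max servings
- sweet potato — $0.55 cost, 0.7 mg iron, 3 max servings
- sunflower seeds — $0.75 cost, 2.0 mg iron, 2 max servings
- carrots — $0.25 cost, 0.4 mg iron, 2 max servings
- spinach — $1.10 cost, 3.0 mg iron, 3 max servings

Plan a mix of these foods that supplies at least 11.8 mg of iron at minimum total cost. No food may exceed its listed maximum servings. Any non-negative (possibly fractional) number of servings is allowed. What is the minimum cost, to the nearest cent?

$4.23

Cost per mg of iron: hummus $0.3333, spinach $0.3667, sunflower seeds $0.3750, carrots $0.6250, sweet potato $0.7857.
Take 2 servings of hummus: +3.0 mg iron for $1.00 (total $1.00, still need 8.8 mg).
Take 2.933 servings of spinach: +8.8 mg iron for $3.23 (total $4.23, still need 0.0 mg).
Filling from the cheapest source first is optimal under one linear minimum: $4.23.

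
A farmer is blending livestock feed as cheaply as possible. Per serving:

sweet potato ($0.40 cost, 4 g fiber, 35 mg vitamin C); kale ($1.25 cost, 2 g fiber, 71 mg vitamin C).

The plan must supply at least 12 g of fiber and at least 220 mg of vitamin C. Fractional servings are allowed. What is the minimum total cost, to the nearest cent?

$2.51

Compare the cost at each extreme point of the feasible region.
sweet potato only: max(12/4, 220/35) = 6.286 servings → $2.51.
kale only: max(12/2, 220/71) = 6 servings → $7.50.
sweet potato + kale with both tight: 1.925 servings and 2.15 servings → $3.46.
So the least-cost plan costs $2.51.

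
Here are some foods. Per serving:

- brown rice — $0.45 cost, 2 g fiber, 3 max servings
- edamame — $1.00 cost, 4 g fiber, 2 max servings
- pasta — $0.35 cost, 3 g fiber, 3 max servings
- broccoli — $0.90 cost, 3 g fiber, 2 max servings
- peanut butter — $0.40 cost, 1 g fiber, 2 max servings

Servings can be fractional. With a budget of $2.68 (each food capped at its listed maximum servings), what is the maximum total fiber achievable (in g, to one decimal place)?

Fiber per dollar: pasta 8.571, brown rice 4.444, edamame 4, broccoli 3.333, peanut butter 2.5.
Take 3 servings of pasta: spends $1.05, +9.0 g fiber (running total 9.0 g).
Take 3 servings of brown rice: spends $1.35, +6.0 g fiber (running total 15.0 g).
Take 0.28 servings of edamame: spends $0.28, +1.1 g fiber (running total 16.1 g).
Filling greedily by fiber-per-dollar is optimal for one linear limit, giving 16.1 g.

16.1 g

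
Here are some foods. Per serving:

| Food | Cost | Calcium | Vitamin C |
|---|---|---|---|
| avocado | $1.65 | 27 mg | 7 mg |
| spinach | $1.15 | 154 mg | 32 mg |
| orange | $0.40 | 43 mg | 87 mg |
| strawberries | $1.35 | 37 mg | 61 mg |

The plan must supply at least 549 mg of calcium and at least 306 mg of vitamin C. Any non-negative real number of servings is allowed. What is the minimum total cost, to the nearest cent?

$4.29

This is a tiny linear program; its minimum lies at a vertex of the feasible set. List the vertices and price them.
avocado only: max(549/27, 306/7) = 43.71 servings → $72.13.
spinach only: max(549/154, 306/32) = 9.562 servings → $11.00.
orange only: max(549/43, 306/87) = 12.77 servings → $5.11.
strawberries only: max(549/37, 306/61) = 14.84 servings → $20.03.
avocado + spinach: the both-tight solution has a negative serving — not a feasible corner.
avocado + orange with both tight: 16.9 servings and 2.158 servings → $28.74.
avocado + strawberries with both tight: 15.97 servings and 3.184 servings → $30.65.
spinach + orange with both tight: 2.878 servings and 2.458 servings → $4.29.
spinach + strawberries with both tight: 2.7 servings and 3.6 servings → $7.96.
orange + strawberries: intersection lies outside the first quadrant.
Cheapest feasible corner: $4.29.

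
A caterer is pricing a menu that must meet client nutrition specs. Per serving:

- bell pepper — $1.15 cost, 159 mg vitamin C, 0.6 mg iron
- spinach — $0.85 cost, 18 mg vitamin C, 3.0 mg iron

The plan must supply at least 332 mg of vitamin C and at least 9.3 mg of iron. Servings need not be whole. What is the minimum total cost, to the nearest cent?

$4.38

bell pepper only: max(332/159, 9.3/0.6) = 15.5 servings → $17.82.
spinach only: max(332/18, 9.3/3.0) = 18.44 servings → $15.68.
bell pepper + spinach with both tight: 1.777 servings and 2.745 servings → $4.38.
The minimum over all feasible corners is $4.38.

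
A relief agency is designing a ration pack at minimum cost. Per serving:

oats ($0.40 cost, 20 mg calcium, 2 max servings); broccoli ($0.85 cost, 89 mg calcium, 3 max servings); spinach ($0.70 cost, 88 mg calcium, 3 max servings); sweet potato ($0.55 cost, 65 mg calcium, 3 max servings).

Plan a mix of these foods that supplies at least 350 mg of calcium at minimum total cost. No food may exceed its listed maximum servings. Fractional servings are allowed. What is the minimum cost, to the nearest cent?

$2.83

Cost per mg of calcium: spinach $0.0080, sweet potato $0.0085, broccoli $0.0096, oats $0.0200.
Take 3 servings of spinach: +264.0 mg calcium for $2.10 (total $2.10, still need 86.0 mg).
Take 1.323 servings of sweet potato: +86.0 mg calcium for $0.73 (total $2.83, still need 0.0 mg).
Filling from the cheapest source first is optimal under one linear minimum: $2.83.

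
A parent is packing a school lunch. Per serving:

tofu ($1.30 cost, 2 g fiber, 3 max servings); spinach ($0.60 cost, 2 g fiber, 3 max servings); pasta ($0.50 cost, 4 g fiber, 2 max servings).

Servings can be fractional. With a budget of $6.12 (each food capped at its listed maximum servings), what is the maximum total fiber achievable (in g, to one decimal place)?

Fiber per dollar: pasta 8, spinach 3.333, tofu 1.538.
Take 2 servings of pasta: spends $1.00, +8.0 g fiber (running total 8.0 g).
Take 3 servings of spinach: spends $1.80, +6.0 g fiber (running total 14.0 g).
Take 2.554 servings of tofu: spends $3.32, +5.1 g fiber (running total 19.1 g).
Filling greedily by fiber-per-dollar is optimal for one linear limit, giving 19.1 g.

19.1 g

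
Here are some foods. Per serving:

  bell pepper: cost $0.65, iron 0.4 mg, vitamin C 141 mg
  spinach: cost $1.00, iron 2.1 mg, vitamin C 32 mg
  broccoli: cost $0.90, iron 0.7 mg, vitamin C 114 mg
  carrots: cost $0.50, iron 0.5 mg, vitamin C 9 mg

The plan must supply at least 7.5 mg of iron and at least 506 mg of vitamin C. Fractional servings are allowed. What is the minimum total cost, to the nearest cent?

$4.91

With two linear requirements the optimum uses one or two foods; enumerate the corners.
bell pepper only: max(7.5/0.4, 506/141) = 18.75 servings → $12.19.
spinach only: max(7.5/2.1, 506/32) = 15.81 servings → $15.81.
broccoli only: max(7.5/0.7, 506/114) = 10.71 servings → $9.64.
carrots only: max(7.5/0.5, 506/9) = 56.22 servings → $28.11.
bell pepper + spinach with both tight: 2.904 servings and 3.018 servings → $4.91.
bell pepper + broccoli with both targets exact would need a negative amount; discard.
bell pepper + carrots with both tight: 2.773 servings and 12.78 servings → $8.19.
spinach + broccoli with both tight: 2.308 servings and 3.791 servings → $5.72.
spinach + carrots: the both-tight solution has a negative serving — not a feasible corner.
broccoli + carrots with both tight: 3.659 servings and 9.878 servings → $8.23.
So the least-cost plan costs $4.91.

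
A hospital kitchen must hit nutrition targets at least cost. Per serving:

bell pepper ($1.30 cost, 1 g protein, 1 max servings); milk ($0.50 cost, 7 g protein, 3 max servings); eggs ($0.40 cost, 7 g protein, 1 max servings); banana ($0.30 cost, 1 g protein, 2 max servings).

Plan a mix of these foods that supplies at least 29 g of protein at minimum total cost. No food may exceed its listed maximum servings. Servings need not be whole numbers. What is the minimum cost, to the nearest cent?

$2.20

Cost per g of protein: eggs $0.0571, milk $0.0714, banana $0.3000, bell pepper $1.3000.
Take 1 serving of eggs: +7.0 g protein for $0.40 (total $0.40, still need 22.0 g).
Take 3 servings of milk: +21.0 g protein for $1.50 (total $1.90, still need 1.0 g).
Take 1 serving of banana: +1.0 g protein for $0.30 (total $2.20, still need 0.0 g).
Filling from the cheapest source first is optimal under one linear minimum: $2.20.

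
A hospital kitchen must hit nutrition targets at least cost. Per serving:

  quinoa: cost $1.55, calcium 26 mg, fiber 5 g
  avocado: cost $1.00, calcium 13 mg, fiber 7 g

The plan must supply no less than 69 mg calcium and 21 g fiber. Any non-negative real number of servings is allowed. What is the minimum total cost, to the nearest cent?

The cheapest plan sits at a corner of the feasible region — with two constraints it uses at most two foods.
quinoa only: max(69/26, 21/5) = 4.2 servings → $6.51.
avocado only: max(69/13, 21/7) = 5.308 servings → $5.31.
quinoa + avocado with both tight: 1.795 servings and 1.718 servings → $4.50.
Cheapest feasible corner: $4.50.

$4.50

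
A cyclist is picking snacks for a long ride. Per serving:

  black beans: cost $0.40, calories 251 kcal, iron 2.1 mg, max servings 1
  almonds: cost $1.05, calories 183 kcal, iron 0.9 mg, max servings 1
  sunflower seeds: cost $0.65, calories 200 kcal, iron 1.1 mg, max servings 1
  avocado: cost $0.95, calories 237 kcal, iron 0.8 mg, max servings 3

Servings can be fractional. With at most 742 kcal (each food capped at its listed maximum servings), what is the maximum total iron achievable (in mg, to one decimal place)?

Iron per kcal: black beans 0.008367, sunflower seeds 0.0055, almonds 0.004918, avocado 0.003376.
Take 1 serving of black beans: uses 251 kcal, +2.1 mg iron (running total 2.1 mg).
Take 1 serving of sunflower seeds: uses 200 kcal, +1.1 mg iron (running total 3.2 mg).
Take 1 serving of almonds: uses 183 kcal, +0.9 mg iron (running total 4.1 mg).
Take 0.4557 servings of avocado: uses 108 kcal, +0.4 mg iron (running total 4.5 mg).
Filling greedily by iron-per-kcal is optimal for one linear limit, giving 4.5 mg.

4.5 mg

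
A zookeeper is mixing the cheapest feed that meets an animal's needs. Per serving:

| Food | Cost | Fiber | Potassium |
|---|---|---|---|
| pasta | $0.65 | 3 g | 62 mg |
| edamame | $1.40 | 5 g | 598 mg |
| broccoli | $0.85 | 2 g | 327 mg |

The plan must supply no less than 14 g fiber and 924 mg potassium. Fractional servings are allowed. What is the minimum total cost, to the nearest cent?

$3.44

At the optimum either one food covers both requirements or two foods hit both targets exactly; no other combination can be cheaper.
pasta only: max(14/3, 924/62) = 14.9 servings → $9.69.
edamame only: max(14/5, 924/598) = 2.8 servings → $3.92.
broccoli only: max(14/2, 924/327) = 7 servings → $5.95.
pasta + edamame with both tight: 2.528 servings and 1.283 servings → $3.44.
pasta + broccoli with both tight: 3.186 servings and 2.222 servings → $3.96.
edamame + broccoli with both targets exact would need a negative amount; discard.
Cheapest feasible corner: $3.44.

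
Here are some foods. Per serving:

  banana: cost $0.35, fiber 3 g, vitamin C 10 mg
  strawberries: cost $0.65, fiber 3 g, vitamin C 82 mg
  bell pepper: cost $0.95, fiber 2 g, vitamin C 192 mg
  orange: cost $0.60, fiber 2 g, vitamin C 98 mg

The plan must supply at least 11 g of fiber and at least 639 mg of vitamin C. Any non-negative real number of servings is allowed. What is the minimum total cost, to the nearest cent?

$3.61

Compare the cost at each extreme point of the feasible region.
banana only: max(11/3, 639/10) = 63.9 servings → $22.36.
strawberries only: max(11/3, 639/82) = 7.793 servings → $5.07.
bell pepper only: max(11/2, 639/192) = 5.5 servings → $5.22.
orange only: max(11/2, 639/98) = 6.52 servings → $3.91.
banana + strawberries with both targets exact would need a negative amount; discard.
banana + bell pepper with both tight: 1.5 servings and 3.25 servings → $3.61.
banana + orange: the both-tight solution has a negative serving — not a feasible corner.
strawberries + bell pepper with both tight: 2.024 servings and 2.464 servings → $3.66.
strawberries + orange: intersection lies outside the first quadrant.
bell pepper + orange with both tight: 1.064 servings and 4.436 servings → $3.67.
So the least-cost plan costs $3.61.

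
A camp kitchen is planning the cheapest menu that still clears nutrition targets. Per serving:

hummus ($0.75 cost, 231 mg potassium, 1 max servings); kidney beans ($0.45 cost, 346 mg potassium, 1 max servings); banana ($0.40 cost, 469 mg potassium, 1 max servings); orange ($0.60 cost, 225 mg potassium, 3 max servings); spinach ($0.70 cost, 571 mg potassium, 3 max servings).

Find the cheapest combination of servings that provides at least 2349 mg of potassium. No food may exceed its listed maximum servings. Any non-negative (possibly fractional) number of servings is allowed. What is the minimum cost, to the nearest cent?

$2.72

Cost per mg of potassium: banana $0.0009, spinach $0.0012, kidney beans $0.0013, orange $0.0027, hummus $0.0032.
Take 1 serving of banana: +469.0 mg potassium for $0.40 (total $0.40, still need 1880.0 mg).
Take 3 servings of spinach: +1713.0 mg potassium for $2.10 (total $2.50, still need 167.0 mg).
Take 0.4827 servings of kidney beans: +167.0 mg potassium for $0.22 (total $2.72, still need 0.0 mg).
Filling from the cheapest source first is optimal under one linear minimum: $2.72.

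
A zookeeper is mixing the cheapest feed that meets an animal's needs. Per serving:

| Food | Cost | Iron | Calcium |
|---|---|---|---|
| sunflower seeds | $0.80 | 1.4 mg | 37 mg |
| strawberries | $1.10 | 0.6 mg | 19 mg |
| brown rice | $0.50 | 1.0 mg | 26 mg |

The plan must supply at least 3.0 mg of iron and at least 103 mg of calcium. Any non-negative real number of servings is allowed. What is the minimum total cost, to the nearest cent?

$1.98

A basic optimal solution has at most two foods positive. Try each food alone and each pair with both targets met exactly.
sunflower seeds only: max(3.0/1.4, 103/37) = 2.784 servings → $2.23.
strawberries only: max(3.0/0.6, 103/19) = 5.421 servings → $5.96.
brown rice only: max(3.0/1.0, 103/26) = 3.962 servings → $1.98.
sunflower seeds + strawberries: the both-tight solution has a negative serving — not a feasible corner.
sunflower seeds + brown rice: intersection lies outside the first quadrant.
strawberries + brown rice: intersection lies outside the first quadrant.
Cheapest feasible corner: $1.98.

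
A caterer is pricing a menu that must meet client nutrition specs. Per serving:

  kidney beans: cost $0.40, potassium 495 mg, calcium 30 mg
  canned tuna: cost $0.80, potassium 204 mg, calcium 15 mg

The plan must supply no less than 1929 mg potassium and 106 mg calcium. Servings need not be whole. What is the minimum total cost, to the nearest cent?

$1.56

Two binding constraints pin down two serving amounts, so the optimal mix uses at most two foods. The candidates are each food alone (scaled to the tighter of potassium/calcium) and each pair with both constraints tight.
kidney beans only: max(1929/495, 106/30) = 3.897 servings → $1.56.
canned tuna only: max(1929/204, 106/15) = 9.456 servings → $7.56.
kidney beans + canned tuna: the both-tight solution has a negative serving — not a feasible corner.
So the least-cost plan costs $1.56.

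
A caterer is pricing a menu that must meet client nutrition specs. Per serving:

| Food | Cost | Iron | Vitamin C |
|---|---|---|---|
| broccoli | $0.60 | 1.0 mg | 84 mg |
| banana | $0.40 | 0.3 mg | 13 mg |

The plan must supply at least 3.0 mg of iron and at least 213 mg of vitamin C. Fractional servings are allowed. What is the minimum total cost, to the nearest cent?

At the optimum either one food covers both requirements or two foods hit both targets exactly; no other combination can be cheaper.
broccoli only: max(3.0/1.0, 213/84) = 3 servings → $1.80.
banana only: max(3.0/0.3, 213/13) = 16.38 servings → $6.55.
broccoli + banana with both tight: 2.041 servings and 3.197 servings → $2.50.
So the least-cost plan costs $1.80.

$1.80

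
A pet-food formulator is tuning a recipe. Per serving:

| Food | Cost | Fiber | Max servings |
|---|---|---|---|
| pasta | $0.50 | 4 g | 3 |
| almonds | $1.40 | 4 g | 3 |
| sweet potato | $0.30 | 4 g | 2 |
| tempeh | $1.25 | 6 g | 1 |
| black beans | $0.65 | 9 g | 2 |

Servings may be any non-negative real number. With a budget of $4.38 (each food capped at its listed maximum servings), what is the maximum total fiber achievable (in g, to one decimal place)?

42.7 g

Fiber per dollar: black beans 13.85, sweet potato 13.33, pasta 8, tempeh 4.8, almonds 2.857.
Take 2 servings of black beans: spends $1.30, +18.0 g fiber (running total 18.0 g).
Take 2 servings of sweet potato: spends $0.60, +8.0 g fiber (running total 26.0 g).
Take 3 servings of pasta: spends $1.50, +12.0 g fiber (running total 38.0 g).
Take 0.784 servings of tempeh: spends $0.98, +4.7 g fiber (running total 42.7 g).
Filling greedily by fiber-per-dollar is optimal for one linear limit, giving 42.7 g.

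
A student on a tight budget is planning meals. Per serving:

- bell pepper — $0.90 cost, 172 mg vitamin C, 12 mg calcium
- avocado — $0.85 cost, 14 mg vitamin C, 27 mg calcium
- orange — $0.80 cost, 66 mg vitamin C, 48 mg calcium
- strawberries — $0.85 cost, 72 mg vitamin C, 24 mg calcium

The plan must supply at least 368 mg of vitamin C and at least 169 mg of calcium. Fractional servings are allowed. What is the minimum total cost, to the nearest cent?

$3.43

At the optimum either one food covers both requirements or two foods hit both targets exactly; no other combination can be cheaper.
bell pepper only: max(368/172, 169/12) = 14.08 servings → $12.68.
avocado only: max(368/14, 169/27) = 26.29 servings → $22.34.
orange only: max(368/66, 169/48) = 5.576 servings → $4.46.
strawberries only: max(368/72, 169/24) = 7.042 servings → $5.99.
bell pepper + avocado with both tight: 1.691 servings and 5.508 servings → $6.20.
bell pepper + orange with both tight: 0.8722 servings and 3.303 servings → $3.43.
bell pepper + strawberries with both targets exact would need a negative amount; discard.
avocado + orange: the both-tight solution has a negative serving — not a feasible corner.
avocado + strawberries with both tight: 2.075 servings and 4.708 servings → $5.76.
orange + strawberries with both tight: 1.782 servings and 3.478 servings → $4.38.
The minimum over all feasible corners is $3.43.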